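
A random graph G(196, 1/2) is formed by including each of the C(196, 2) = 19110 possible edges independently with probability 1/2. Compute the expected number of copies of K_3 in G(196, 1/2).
E[# K_3] = C(196, 3) · (1/2)^C(3, 2) = 1235780 / 2^3 = 308945/2 = 154472.5

For each 3-subset S of vertices (there are C(196, 3) = 1235780 such S), let X_S = 1 if S induces a K_3 (all C(3, 2) = 3 edges present). Then P(X_S = 1) = (1/2)^3 = 1/8. By linearity of expectation, E[# K_3] = C(196, 3) · (1/2)^3 = 1235780 / 8 = 308945/2 = 154472.5.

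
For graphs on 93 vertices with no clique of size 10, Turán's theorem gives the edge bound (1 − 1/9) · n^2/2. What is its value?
Turán density bound = (8/9) · 93^2/2 = 3844

Turán's theorem: ex(n, K_{r+1}) is achieved by the complete r-partite Turán graph T(n, r) with parts as balanced as possible, and is at most (1 − 1/r) · n^2/2. For r = 9, n = 93: the density bound is (8/9) · 8649/2 = 3844. The integer-valued extremum is e(T(93, 9)) = 3843, which is strictly less than the density bound 3844 since 9 ∤ 93 (the parts of T(93, 9) cannot all be equal).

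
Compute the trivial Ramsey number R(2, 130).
R(2, 130) = 130

R(2, k) = k for all k ≥ 2: in a 2-colouring of K_k, either some edge is red (a red K_2) or all edges are blue (a blue K_k). And K_{129} coloured all-blue has no blue K_130, so R(2, 130) > 129. Hence R(2, 130) = 130.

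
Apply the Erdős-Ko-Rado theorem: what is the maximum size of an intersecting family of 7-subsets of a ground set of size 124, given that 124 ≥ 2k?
max |F| = C(123, 6) = 4249404082

The Erdős-Ko-Rado theorem states: for n ≥ 2k, an intersecting family of k-subsets of an n-element set has size at most C(n − 1, k − 1), with equality for 'star' families {A ⊆ [n] : |A| = k, i ∈ A} (fix an element i). For n = 124, k = 7: C(123, 6) = 4249404082.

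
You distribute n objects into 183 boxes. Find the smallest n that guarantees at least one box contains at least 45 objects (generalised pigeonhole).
n = (45 − 1)·183 + 1 = 8053

By the generalised pigeonhole principle, to guarantee some box contains ≥ r objects we need more than (r − 1) · k objects total. Threshold: n = (r − 1) · k + 1. With r = 45 and k = 183: n = 44 · 183 + 1 = 8052 + 1 = 8053. For n = 8052 = 44 · 183, we can put exactly 44 objects in every box, avoiding 45 in any single one — so 8053 is tight.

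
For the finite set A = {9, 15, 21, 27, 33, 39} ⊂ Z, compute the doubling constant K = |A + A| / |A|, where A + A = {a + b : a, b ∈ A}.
K = |A + A| / |A| = 11/6

Enumerate A + A = {a + b : a, b ∈ A}. With |A| = 6, there are |A|^2 = 36 ordered sum pairs; collecting distinct values, A + A = {18, 24, 30, 36, 42, 48, 54, 60, 66, 72, 78}, so |A + A| = 11. Thus K = 11/6. Here |A + A| = 2|A| − 1 = 11, the minimum possible — so K = 11/6 is minimal, which holds iff A is an arithmetic progression.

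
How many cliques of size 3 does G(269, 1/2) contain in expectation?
E[# K_3] = C(269, 3) · (1/2)^C(3, 2) = 3208094 / 2^3 = 1604047/4 = 401011.75

For each 3-subset S of vertices (there are C(269, 3) = 3208094 such S), let X_S = 1 if S induces a K_3 (all C(3, 2) = 3 edges present). Then P(X_S = 1) = (1/2)^3 = 1/8. By linearity of expectation, E[# K_3] = C(269, 3) · (1/2)^3 = 3208094 / 8 = 1604047/4 = 401011.75.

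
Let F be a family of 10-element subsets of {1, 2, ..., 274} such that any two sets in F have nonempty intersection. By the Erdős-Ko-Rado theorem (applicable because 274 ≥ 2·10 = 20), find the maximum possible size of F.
max |F| = C(273, 9) = 20315495493119190

Erdős-Ko-Rado (1961): when n ≥ 2k, max |F| = C(n−1, k−1). The bound is attained by the star {A : i ∈ A} for any fixed i ∈ [n]. Here C(274−1, 10−1) = C(273, 9) = 20315495493119190.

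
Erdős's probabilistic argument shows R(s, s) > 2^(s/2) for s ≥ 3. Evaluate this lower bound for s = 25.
2^(25/2) = 5792.6188; so R(25, 25) > 5792.6188

Colour each edge of K_n uniformly at random with red/blue. The expected number of monochromatic K_25 is C(n, 25) · 2 · 2^(−C(25,2)). If C(n, 25) · 2^(1 − C(25,2)) < 1, then with positive probability no monochromatic K_25 exists, so R(25, 25) > n. The standard estimate C(n, 25) ≤ n^25/25! shows this inequality holds whenever n ≤ 2^(25/2) (since 25! · 2^(C(25,2) − 1) > 2^(25^2/2) ≥ n^25). Hence R(25, 25) > 2^(25/2) = 5792.6188.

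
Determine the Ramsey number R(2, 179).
R(2, 179) = 179

R(2, k) = k for all k ≥ 2: in a 2-colouring of K_k, either some edge is red (a red K_2) or all edges are blue (a blue K_k). And K_{178} coloured all-blue has no blue K_179, so R(2, 179) > 178. Hence R(2, 179) = 179.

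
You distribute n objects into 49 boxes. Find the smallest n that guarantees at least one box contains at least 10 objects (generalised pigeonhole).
n = (10 − 1)·49 + 1 = 442

By the generalised pigeonhole principle, to guarantee some box contains ≥ r objects we need more than (r − 1) · k objects total. Threshold: n = (r − 1) · k + 1. With r = 10 and k = 49: n = 9 · 49 + 1 = 441 + 1 = 442. For n = 441 = 9 · 49, we can put exactly 9 objects in every box, avoiding 10 in any single one — so 442 is tight.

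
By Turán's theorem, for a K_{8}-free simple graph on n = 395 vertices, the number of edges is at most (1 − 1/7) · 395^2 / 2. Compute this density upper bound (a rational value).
Turán density bound = (6/7) · 395^2/2 = 468075/7 ≈ 66867.8571

Turán's theorem: ex(n, K_{r+1}) is achieved by the complete r-partite Turán graph T(n, r) with parts as balanced as possible, and is at most (1 − 1/r) · n^2/2. For r = 7, n = 395: the density bound is (6/7) · 156025/2 = 468075/7 ≈ 66867.8571. The integer-valued extremum is e(T(395, 7)) = 66867, which is strictly less than the density bound 468075/7 since 7 ∤ 395 (the parts of T(395, 7) cannot all be equal).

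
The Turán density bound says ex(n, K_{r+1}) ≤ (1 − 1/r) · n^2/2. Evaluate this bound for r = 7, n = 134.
Turán density bound = (6/7) · 134^2/2 = 53868/7 ≈ 7695.4286

Turán's theorem: ex(n, K_{r+1}) is achieved by the complete r-partite Turán graph T(n, r) with parts as balanced as possible, and is at most (1 − 1/r) · n^2/2. For r = 7, n = 134: the density bound is (6/7) · 17956/2 = 53868/7 ≈ 7695.4286. The integer-valued extremum is e(T(134, 7)) = 7695, which is strictly less than the density bound 53868/7 since 7 ∤ 134 (the parts of T(134, 7) cannot all be equal).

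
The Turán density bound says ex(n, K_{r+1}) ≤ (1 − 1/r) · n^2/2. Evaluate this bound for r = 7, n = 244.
Turán density bound = (6/7) · 244^2/2 = 178608/7 ≈ 25515.4286

Turán's theorem: ex(n, K_{r+1}) is achieved by the complete r-partite Turán graph T(n, r) with parts as balanced as possible, and is at most (1 − 1/r) · n^2/2. For r = 7, n = 244: the density bound is (6/7) · 59536/2 = 178608/7 ≈ 25515.4286. The integer-valued extremum is e(T(244, 7)) = 25515, which is strictly less than the density bound 178608/7 since 7 ∤ 244 (the parts of T(244, 7) cannot all be equal).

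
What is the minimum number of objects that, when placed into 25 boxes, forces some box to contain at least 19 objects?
n = (19 − 1)·25 + 1 = 451

By the generalised pigeonhole principle, to guarantee some box contains ≥ r objects we need more than (r − 1) · k objects total. Threshold: n = (r − 1) · k + 1. With r = 19 and k = 25: n = 18 · 25 + 1 = 450 + 1 = 451. For n = 450 = 18 · 25, we can put exactly 18 objects in every box, avoiding 19 in any single one — so 451 is tight.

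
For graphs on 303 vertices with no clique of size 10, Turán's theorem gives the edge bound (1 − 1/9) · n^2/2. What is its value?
Turán density bound = (8/9) · 303^2/2 = 40804

Turán's theorem: ex(n, K_{r+1}) is achieved by the complete r-partite Turán graph T(n, r) with parts as balanced as possible, and is at most (1 − 1/r) · n^2/2. For r = 9, n = 303: the density bound is (8/9) · 91809/2 = 40804. The integer-valued extremum is e(T(303, 9)) = 40803, which is strictly less than the density bound 40804 since 9 ∤ 303 (the parts of T(303, 9) cannot all be equal).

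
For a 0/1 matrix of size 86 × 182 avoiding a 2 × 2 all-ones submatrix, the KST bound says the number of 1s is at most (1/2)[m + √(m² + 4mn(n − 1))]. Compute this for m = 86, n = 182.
z(86, 182; 2, 2) ≤ (1/2)[86 + √(86² + 4·86·182·181)] = (1/2)[86 + √11339444] = 1726.7045

Kővári–Sós–Turán: let r_1, ..., r_86 be the row sums and z = Σ r_i the total number of 1s. Each pair of columns can share at most one row with both entries 1 (else a 2×2 all-ones block appears), so Σ_i C(r_i, 2) ≤ C(182, 2) = 16471. By convexity Σ_i C(r_i, 2) ≥ 86·C(z/86, 2) = z(z − 86)/(2·86), giving z² − 86z − 86·182·181 ≤ 0 and hence z ≤ (1/2)[86 + √(7396 + 4·2833012)] = (1/2)[86 + √11339444] ≈ (1/2)(86 + 3367.4091) = 1726.7045.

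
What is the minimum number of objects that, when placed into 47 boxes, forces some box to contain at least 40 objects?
n = (40 − 1)·47 + 1 = 1834

By the generalised pigeonhole principle, to guarantee some box contains ≥ r objects we need more than (r − 1) · k objects total. Threshold: n = (r − 1) · k + 1. With r = 40 and k = 47: n = 39 · 47 + 1 = 1833 + 1 = 1834. For n = 1833 = 39 · 47, we can put exactly 39 objects in every box, avoiding 40 in any single one — so 1834 is tight.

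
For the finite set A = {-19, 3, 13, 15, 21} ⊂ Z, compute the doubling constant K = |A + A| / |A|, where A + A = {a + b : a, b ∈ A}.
K = |A + A| / |A| = 15/5 = 3

Enumerate A + A = {a + b : a, b ∈ A}. With |A| = 5, there are |A|^2 = 25 ordered sum pairs; collecting distinct values, A + A = {-38, -16, -6, -4, 2, 6, 16, 18, 24, 26, 28, 30, 34, 36, 42}, so |A + A| = 15. Thus K = 15/5 = 3. For comparison, the minimum possible |A + A| over all 5-element sets is 2·5 − 1 = 9 (so min K = 9/5), attained only by arithmetic progressions.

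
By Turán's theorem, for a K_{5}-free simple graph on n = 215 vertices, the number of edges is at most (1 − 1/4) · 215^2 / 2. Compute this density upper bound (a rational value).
Turán density bound = (3/4) · 215^2/2 = 138675/8 ≈ 17334.375

Turán's theorem: ex(n, K_{r+1}) is achieved by the complete r-partite Turán graph T(n, r) with parts as balanced as possible, and is at most (1 − 1/r) · n^2/2. For r = 4, n = 215: the density bound is (3/4) · 46225/2 = 138675/8 ≈ 17334.375. The integer-valued extremum is e(T(215, 4)) = 17334, which is strictly less than the density bound 138675/8 since 4 ∤ 215 (the parts of T(215, 4) cannot all be equal).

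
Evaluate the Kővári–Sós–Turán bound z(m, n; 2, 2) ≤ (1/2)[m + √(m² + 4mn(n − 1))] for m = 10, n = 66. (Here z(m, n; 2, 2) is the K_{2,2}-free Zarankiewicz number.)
z(10, 66; 2, 2) ≤ (1/2)[10 + √(10² + 4·10·66·65)] = (1/2)[10 + √171700] = 212.1835

Kővári–Sós–Turán: let r_1, ..., r_10 be the row sums and z = Σ r_i the total number of 1s. Each pair of columns can share at most one row with both entries 1 (else a 2×2 all-ones block appears), so Σ_i C(r_i, 2) ≤ C(66, 2) = 2145. By convexity Σ_i C(r_i, 2) ≥ 10·C(z/10, 2) = z(z − 10)/(2·10), giving z² − 10z − 10·66·65 ≤ 0 and hence z ≤ (1/2)[10 + √(100 + 4·42900)] = (1/2)[10 + √171700] ≈ (1/2)(10 + 414.367) = 212.1835.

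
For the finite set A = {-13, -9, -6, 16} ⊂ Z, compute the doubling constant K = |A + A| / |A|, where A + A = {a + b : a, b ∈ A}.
K = |A + A| / |A| = 10/4 = 5/2

Enumerate A + A = {a + b : a, b ∈ A}. With |A| = 4, there are |A|^2 = 16 ordered sum pairs; collecting distinct values, A + A = {-26, -22, -19, -18, -15, -12, 3, 7, 10, 32}, so |A + A| = 10. Thus K = 10/4 = 5/2. For comparison, the minimum possible |A + A| over all 4-element sets is 2·4 − 1 = 7 (so min K = 7/4), attained only by arithmetic progressions.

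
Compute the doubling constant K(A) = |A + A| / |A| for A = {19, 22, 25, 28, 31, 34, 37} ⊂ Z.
K = |A + A| / |A| = 13/7

Enumerate A + A = {a + b : a, b ∈ A}. With |A| = 7, there are |A|^2 = 49 ordered sum pairs; collecting distinct values, A + A = {38, 41, 44, 47, 50, 53, 56, 59, 62, 65, 68, 71, 74}, so |A + A| = 13. Thus K = 13/7. Here |A + A| = 2|A| − 1 = 13, the minimum possible — so K = 13/7 is minimal, which holds iff A is an arithmetic progression.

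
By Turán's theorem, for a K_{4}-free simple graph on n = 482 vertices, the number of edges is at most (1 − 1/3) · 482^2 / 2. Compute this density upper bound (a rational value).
Turán density bound = (2/3) · 482^2/2 = 232324/3 ≈ 77441.3333

Turán's theorem: ex(n, K_{r+1}) is achieved by the complete r-partite Turán graph T(n, r) with parts as balanced as possible, and is at most (1 − 1/r) · n^2/2. For r = 3, n = 482: the density bound is (2/3) · 232324/2 = 232324/3 ≈ 77441.3333. The integer-valued extremum is e(T(482, 3)) = 77441, which is strictly less than the density bound 232324/3 since 3 ∤ 482 (the parts of T(482, 3) cannot all be equal).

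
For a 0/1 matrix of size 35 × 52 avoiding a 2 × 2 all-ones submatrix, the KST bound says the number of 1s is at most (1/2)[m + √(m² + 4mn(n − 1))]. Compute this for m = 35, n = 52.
z(35, 52; 2, 2) ≤ (1/2)[35 + √(35² + 4·35·52·51)] = (1/2)[35 + √372505] = 322.6659

Kővári–Sós–Turán: let r_1, ..., r_35 be the row sums and z = Σ r_i the total number of 1s. Each pair of columns can share at most one row with both entries 1 (else a 2×2 all-ones block appears), so Σ_i C(r_i, 2) ≤ C(52, 2) = 1326. By convexity Σ_i C(r_i, 2) ≥ 35·C(z/35, 2) = z(z − 35)/(2·35), giving z² − 35z − 35·52·51 ≤ 0 and hence z ≤ (1/2)[35 + √(1225 + 4·92820)] = (1/2)[35 + √372505] ≈ (1/2)(35 + 610.3319) = 322.6659.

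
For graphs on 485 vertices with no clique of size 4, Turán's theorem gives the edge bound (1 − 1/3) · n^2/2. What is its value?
Turán density bound = (2/3) · 485^2/2 = 235225/3 ≈ 78408.3333

Turán's theorem: ex(n, K_{r+1}) is achieved by the complete r-partite Turán graph T(n, r) with parts as balanced as possible, and is at most (1 − 1/r) · n^2/2. For r = 3, n = 485: the density bound is (2/3) · 235225/2 = 235225/3 ≈ 78408.3333. The integer-valued extremum is e(T(485, 3)) = 78408, which is strictly less than the density bound 235225/3 since 3 ∤ 485 (the parts of T(485, 3) cannot all be equal).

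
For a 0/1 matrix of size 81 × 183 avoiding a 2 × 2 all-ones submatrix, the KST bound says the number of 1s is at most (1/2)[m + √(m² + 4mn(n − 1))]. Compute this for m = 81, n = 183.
z(81, 183; 2, 2) ≤ (1/2)[81 + √(81² + 4·81·183·182)] = (1/2)[81 + √10797705] = 1683.4931

Kővári–Sós–Turán: let r_1, ..., r_81 be the row sums and z = Σ r_i the total number of 1s. Each pair of columns can share at most one row with both entries 1 (else a 2×2 all-ones block appears), so Σ_i C(r_i, 2) ≤ C(183, 2) = 16653. By convexity Σ_i C(r_i, 2) ≥ 81·C(z/81, 2) = z(z − 81)/(2·81), giving z² − 81z − 81·183·182 ≤ 0 and hence z ≤ (1/2)[81 + √(6561 + 4·2697786)] = (1/2)[81 + √10797705] ≈ (1/2)(81 + 3285.9862) = 1683.4931.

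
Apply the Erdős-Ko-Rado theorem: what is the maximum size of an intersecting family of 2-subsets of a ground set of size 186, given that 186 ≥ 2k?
max |F| = C(185, 1) = 185

Erdős-Ko-Rado (1961): when n ≥ 2k, max |F| = C(n−1, k−1). The bound is attained by the star {A : i ∈ A} for any fixed i ∈ [n]. Here C(186−1, 2−1) = C(185, 1) = 185.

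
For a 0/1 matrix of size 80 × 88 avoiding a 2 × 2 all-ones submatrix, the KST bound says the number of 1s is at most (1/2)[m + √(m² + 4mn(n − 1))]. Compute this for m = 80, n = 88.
z(80, 88; 2, 2) ≤ (1/2)[80 + √(80² + 4·80·88·87)] = (1/2)[80 + √2456320] = 823.6326

Kővári–Sós–Turán: let r_1, ..., r_80 be the row sums and z = Σ r_i the total number of 1s. Each pair of columns can share at most one row with both entries 1 (else a 2×2 all-ones block appears), so Σ_i C(r_i, 2) ≤ C(88, 2) = 3828. By convexity Σ_i C(r_i, 2) ≥ 80·C(z/80, 2) = z(z − 80)/(2·80), giving z² − 80z − 80·88·87 ≤ 0 and hence z ≤ (1/2)[80 + √(6400 + 4·612480)] = (1/2)[80 + √2456320] ≈ (1/2)(80 + 1567.2651) = 823.6326.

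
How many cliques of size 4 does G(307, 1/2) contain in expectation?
E[# K_4] = C(307, 4) · (1/2)^C(4, 2) = 362929260 / 2^6 = 90732315/16 = 5670769.6875

For each 4-subset S of vertices (there are C(307, 4) = 362929260 such S), let X_S = 1 if S induces a K_4 (all C(4, 2) = 6 edges present). Then P(X_S = 1) = (1/2)^6 = 1/64. By linearity of expectation, E[# K_4] = C(307, 4) · (1/2)^6 = 362929260 / 64 = 90732315/16 = 5670769.6875.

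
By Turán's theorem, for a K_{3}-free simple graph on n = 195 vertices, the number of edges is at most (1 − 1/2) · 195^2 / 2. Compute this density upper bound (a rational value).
Turán density bound = (1/2) · 195^2/2 = 38025/4 ≈ 9506.25

Turán's theorem: ex(n, K_{r+1}) is achieved by the complete r-partite Turán graph T(n, r) with parts as balanced as possible, and is at most (1 − 1/r) · n^2/2. For r = 2, n = 195: the density bound is (1/2) · 38025/2 = 38025/4 ≈ 9506.25. The integer-valued extremum is e(T(195, 2)) = 9506, which is strictly less than the density bound 38025/4 since 2 ∤ 195 (the parts of T(195, 2) cannot all be equal).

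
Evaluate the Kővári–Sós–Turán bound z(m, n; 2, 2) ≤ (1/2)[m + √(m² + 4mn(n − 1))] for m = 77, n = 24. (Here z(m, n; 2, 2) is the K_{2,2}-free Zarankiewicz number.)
z(77, 24; 2, 2) ≤ (1/2)[77 + √(77² + 4·77·24·23)] = (1/2)[77 + √175945] = 248.229

Kővári–Sós–Turán: let r_1, ..., r_77 be the row sums and z = Σ r_i the total number of 1s. Each pair of columns can share at most one row with both entries 1 (else a 2×2 all-ones block appears), so Σ_i C(r_i, 2) ≤ C(24, 2) = 276. By convexity Σ_i C(r_i, 2) ≥ 77·C(z/77, 2) = z(z − 77)/(2·77), giving z² − 77z − 77·24·23 ≤ 0 and hence z ≤ (1/2)[77 + √(5929 + 4·42504)] = (1/2)[77 + √175945] ≈ (1/2)(77 + 419.458) = 248.229.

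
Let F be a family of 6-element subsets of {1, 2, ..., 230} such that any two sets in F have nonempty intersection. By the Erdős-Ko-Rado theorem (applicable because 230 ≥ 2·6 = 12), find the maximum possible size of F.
max |F| = C(229, 5) = 5022337545

The Erdős-Ko-Rado theorem states: for n ≥ 2k, an intersecting family of k-subsets of an n-element set has size at most C(n − 1, k − 1), with equality for 'star' families {A ⊆ [n] : |A| = k, i ∈ A} (fix an element i). For n = 230, k = 6: C(229, 5) = 5022337545.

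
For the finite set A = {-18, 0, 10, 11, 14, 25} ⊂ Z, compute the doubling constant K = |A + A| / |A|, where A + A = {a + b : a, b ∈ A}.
K = |A + A| / |A| = 20/6 = 10/3

Enumerate A + A = {a + b : a, b ∈ A}. With |A| = 6, there are |A|^2 = 36 ordered sum pairs; collecting distinct values, A + A = {-36, -18, -8, -7, -4, 0, 7, 10, 11, 14, 20, 21, 22, 24, 25, 28, 35, 36, 39, 50}, so |A + A| = 20. Thus K = 20/6 = 10/3. For comparison, the minimum possible |A + A| over all 6-element sets is 2·6 − 1 = 11 (so min K = 11/6), attained only by arithmetic progressions.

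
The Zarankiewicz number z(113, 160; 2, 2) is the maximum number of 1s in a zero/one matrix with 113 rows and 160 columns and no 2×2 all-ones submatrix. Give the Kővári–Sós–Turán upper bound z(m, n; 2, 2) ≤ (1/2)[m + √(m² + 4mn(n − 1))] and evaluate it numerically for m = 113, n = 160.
z(113, 160; 2, 2) ≤ (1/2)[113 + √(113² + 4·113·160·159)] = (1/2)[113 + √11511649] = 1752.9411

Kővári–Sós–Turán: let r_1, ..., r_113 be the row sums and z = Σ r_i the total number of 1s. Each pair of columns can share at most one row with both entries 1 (else a 2×2 all-ones block appears), so Σ_i C(r_i, 2) ≤ C(160, 2) = 12720. By convexity Σ_i C(r_i, 2) ≥ 113·C(z/113, 2) = z(z − 113)/(2·113), giving z² − 113z − 113·160·159 ≤ 0 and hence z ≤ (1/2)[113 + √(12769 + 4·2874720)] = (1/2)[113 + √11511649] ≈ (1/2)(113 + 3392.8821) = 1752.9411.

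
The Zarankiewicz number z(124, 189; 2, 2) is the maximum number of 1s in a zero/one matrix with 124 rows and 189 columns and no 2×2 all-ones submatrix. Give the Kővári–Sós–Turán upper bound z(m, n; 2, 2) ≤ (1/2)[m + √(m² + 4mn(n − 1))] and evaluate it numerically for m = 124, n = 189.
z(124, 189; 2, 2) ≤ (1/2)[124 + √(124² + 4·124·189·188)] = (1/2)[124 + √17639248] = 2161.9552

Kővári–Sós–Turán: let r_1, ..., r_124 be the row sums and z = Σ r_i the total number of 1s. Each pair of columns can share at most one row with both entries 1 (else a 2×2 all-ones block appears), so Σ_i C(r_i, 2) ≤ C(189, 2) = 17766. By convexity Σ_i C(r_i, 2) ≥ 124·C(z/124, 2) = z(z − 124)/(2·124), giving z² − 124z − 124·189·188 ≤ 0 and hence z ≤ (1/2)[124 + √(15376 + 4·4405968)] = (1/2)[124 + √17639248] ≈ (1/2)(124 + 4199.9105) = 2161.9552.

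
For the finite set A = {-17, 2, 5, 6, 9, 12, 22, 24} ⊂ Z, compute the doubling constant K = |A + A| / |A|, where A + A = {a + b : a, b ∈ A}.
K = |A + A| / |A| = 31/8

Enumerate A + A = {a + b : a, b ∈ A}. With |A| = 8, there are |A|^2 = 64 ordered sum pairs; collecting distinct values, A + A = {-34, -15, -12, -11, -8, -5, 4, 5, 7, 8, 10, 11, 12, 14, 15, 17, 18, 21, 24, 26, 27, 28, 29, 30, 31, 33, 34, 36, 44, 46, 48}, so |A + A| = 31. Thus K = 31/8. For comparison, the minimum possible |A + A| over all 8-element sets is 2·8 − 1 = 15 (so min K = 15/8), attained only by arithmetic progressions.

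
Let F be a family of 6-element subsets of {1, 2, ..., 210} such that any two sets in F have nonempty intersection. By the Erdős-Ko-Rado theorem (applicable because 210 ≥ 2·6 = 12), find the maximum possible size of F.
max |F| = C(209, 5) = 3166793916

Erdős-Ko-Rado (1961): when n ≥ 2k, max |F| = C(n−1, k−1). The bound is attained by the star {A : i ∈ A} for any fixed i ∈ [n]. Here C(210−1, 6−1) = C(209, 5) = 3166793916.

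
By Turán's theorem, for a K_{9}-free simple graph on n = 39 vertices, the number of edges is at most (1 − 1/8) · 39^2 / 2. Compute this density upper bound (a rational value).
Turán density bound = (7/8) · 39^2/2 = 10647/16 ≈ 665.4375

Turán's theorem: ex(n, K_{r+1}) is achieved by the complete r-partite Turán graph T(n, r) with parts as balanced as possible, and is at most (1 − 1/r) · n^2/2. For r = 8, n = 39: the density bound is (7/8) · 1521/2 = 10647/16 ≈ 665.4375. The integer-valued extremum is e(T(39, 8)) = 665, which is strictly less than the density bound 10647/16 since 8 ∤ 39 (the parts of T(39, 8) cannot all be equal).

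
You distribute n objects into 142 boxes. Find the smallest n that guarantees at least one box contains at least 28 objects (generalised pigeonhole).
n = (28 − 1)·142 + 1 = 3835

By the generalised pigeonhole principle, to guarantee some box contains ≥ r objects we need more than (r − 1) · k objects total. Threshold: n = (r − 1) · k + 1. With r = 28 and k = 142: n = 27 · 142 + 1 = 3834 + 1 = 3835. For n = 3834 = 27 · 142, we can put exactly 27 objects in every box, avoiding 28 in any single one — so 3835 is tight.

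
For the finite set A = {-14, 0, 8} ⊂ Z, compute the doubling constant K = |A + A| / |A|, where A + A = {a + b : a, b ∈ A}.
K = |A + A| / |A| = 6/3 = 2

Enumerate A + A = {a + b : a, b ∈ A}. With |A| = 3, there are |A|^2 = 9 ordered sum pairs; collecting distinct values, A + A = {-28, -14, -6, 0, 8, 16}, so |A + A| = 6. Thus K = 6/3 = 2. For comparison, the minimum possible |A + A| over all 3-element sets is 2·3 − 1 = 5 (so min K = 5/3), attained only by arithmetic progressions.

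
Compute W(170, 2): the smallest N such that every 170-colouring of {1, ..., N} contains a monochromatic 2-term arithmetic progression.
W(170, 2) = 170 + 1 = 171

A 2-term AP is any pair of integers, so a monochromatic 2-AP exists iff some colour is used at least twice. With 170 colours, the colouring i ↦ i on {1, ..., 170} uses each colour once, avoiding any monochromatic pair, so W(170, 2) > 170. For {1, ..., 171}, pigeonhole forces two integers of the same colour, which form a monochromatic 2-AP. Hence W(170, 2) = 171.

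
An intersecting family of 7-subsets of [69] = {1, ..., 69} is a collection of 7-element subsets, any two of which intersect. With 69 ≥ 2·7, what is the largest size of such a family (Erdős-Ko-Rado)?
max |F| = C(68, 6) = 109453344

Erdős-Ko-Rado (1961): when n ≥ 2k, max |F| = C(n−1, k−1). The bound is attained by the star {A : i ∈ A} for any fixed i ∈ [n]. Here C(69−1, 7−1) = C(68, 6) = 109453344.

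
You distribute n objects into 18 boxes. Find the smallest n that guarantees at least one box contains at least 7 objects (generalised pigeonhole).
n = (7 − 1)·18 + 1 = 109

By the generalised pigeonhole principle, to guarantee some box contains ≥ r objects we need more than (r − 1) · k objects total. Threshold: n = (r − 1) · k + 1. With r = 7 and k = 18: n = 6 · 18 + 1 = 108 + 1 = 109. For n = 108 = 6 · 18, we can put exactly 6 objects in every box, avoiding 7 in any single one — so 109 is tight.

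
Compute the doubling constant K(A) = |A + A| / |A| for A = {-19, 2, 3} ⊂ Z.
K = |A + A| / |A| = 6/3 = 2

Enumerate A + A = {a + b : a, b ∈ A}. With |A| = 3, there are |A|^2 = 9 ordered sum pairs; collecting distinct values, A + A = {-38, -17, -16, 4, 5, 6}, so |A + A| = 6. Thus K = 6/3 = 2. For comparison, the minimum possible |A + A| over all 3-element sets is 2·3 − 1 = 5 (so min K = 5/3), attained only by arithmetic progressions.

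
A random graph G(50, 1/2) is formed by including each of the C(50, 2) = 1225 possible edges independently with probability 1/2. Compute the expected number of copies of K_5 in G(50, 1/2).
E[# K_5] = C(50, 5) · (1/2)^C(5, 2) = 2118760 / 2^10 = 264845/128 = 2069.1015625

For each 5-subset S of vertices (there are C(50, 5) = 2118760 such S), let X_S = 1 if S induces a K_5 (all C(5, 2) = 10 edges present). Then P(X_S = 1) = (1/2)^10 = 1/1024. By linearity of expectation, E[# K_5] = C(50, 5) · (1/2)^10 = 2118760 / 1024 = 264845/128 = 2069.1015625.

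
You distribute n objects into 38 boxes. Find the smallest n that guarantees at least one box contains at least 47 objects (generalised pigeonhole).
n = (47 − 1)·38 + 1 = 1749

By the generalised pigeonhole principle, to guarantee some box contains ≥ r objects we need more than (r − 1) · k objects total. Threshold: n = (r − 1) · k + 1. With r = 47 and k = 38: n = 46 · 38 + 1 = 1748 + 1 = 1749. For n = 1748 = 46 · 38, we can put exactly 46 objects in every box, avoiding 47 in any single one — so 1749 is tight.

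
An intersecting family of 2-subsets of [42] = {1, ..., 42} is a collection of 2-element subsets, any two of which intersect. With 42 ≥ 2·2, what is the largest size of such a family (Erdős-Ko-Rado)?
max |F| = C(41, 1) = 41

Erdős-Ko-Rado (1961): when n ≥ 2k, max |F| = C(n−1, k−1). The bound is attained by the star {A : i ∈ A} for any fixed i ∈ [n]. Here C(42−1, 2−1) = C(41, 1) = 41.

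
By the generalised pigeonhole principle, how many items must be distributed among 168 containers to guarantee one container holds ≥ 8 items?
n = (8 − 1)·168 + 1 = 1177

By the generalised pigeonhole principle, to guarantee some box contains ≥ r objects we need more than (r − 1) · k objects total. Threshold: n = (r − 1) · k + 1. With r = 8 and k = 168: n = 7 · 168 + 1 = 1176 + 1 = 1177. For n = 1176 = 7 · 168, we can put exactly 7 objects in every box, avoiding 8 in any single one — so 1177 is tight.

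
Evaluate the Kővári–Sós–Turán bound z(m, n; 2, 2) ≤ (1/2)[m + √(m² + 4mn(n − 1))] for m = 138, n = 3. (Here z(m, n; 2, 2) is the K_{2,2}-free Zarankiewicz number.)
z(138, 3; 2, 2) ≤ (1/2)[138 + √(138² + 4·138·3·2)] = (1/2)[138 + √22356] = 143.7596

Kővári–Sós–Turán: let r_1, ..., r_138 be the row sums and z = Σ r_i the total number of 1s. Each pair of columns can share at most one row with both entries 1 (else a 2×2 all-ones block appears), so Σ_i C(r_i, 2) ≤ C(3, 2) = 3. By convexity Σ_i C(r_i, 2) ≥ 138·C(z/138, 2) = z(z − 138)/(2·138), giving z² − 138z − 138·3·2 ≤ 0 and hence z ≤ (1/2)[138 + √(19044 + 4·828)] = (1/2)[138 + √22356] ≈ (1/2)(138 + 149.5192) = 143.7596.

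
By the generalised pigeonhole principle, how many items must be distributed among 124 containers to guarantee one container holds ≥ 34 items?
n = (34 − 1)·124 + 1 = 4093

By the generalised pigeonhole principle, to guarantee some box contains ≥ r objects we need more than (r − 1) · k objects total. Threshold: n = (r − 1) · k + 1. With r = 34 and k = 124: n = 33 · 124 + 1 = 4092 + 1 = 4093. For n = 4092 = 33 · 124, we can put exactly 33 objects in every box, avoiding 34 in any single one — so 4093 is tight.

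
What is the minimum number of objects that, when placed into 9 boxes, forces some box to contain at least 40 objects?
n = (40 − 1)·9 + 1 = 352

By the generalised pigeonhole principle, to guarantee some box contains ≥ r objects we need more than (r − 1) · k objects total. Threshold: n = (r − 1) · k + 1. With r = 40 and k = 9: n = 39 · 9 + 1 = 351 + 1 = 352. For n = 351 = 39 · 9, we can put exactly 39 objects in every box, avoiding 40 in any single one — so 352 is tight.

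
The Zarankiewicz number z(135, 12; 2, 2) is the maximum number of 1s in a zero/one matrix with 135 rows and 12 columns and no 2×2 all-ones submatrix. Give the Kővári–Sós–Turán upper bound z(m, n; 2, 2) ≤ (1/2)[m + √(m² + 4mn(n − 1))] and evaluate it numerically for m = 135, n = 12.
z(135, 12; 2, 2) ≤ (1/2)[135 + √(135² + 4·135·12·11)] = (1/2)[135 + √89505] = 217.0869

Kővári–Sós–Turán: let r_1, ..., r_135 be the row sums and z = Σ r_i the total number of 1s. Each pair of columns can share at most one row with both entries 1 (else a 2×2 all-ones block appears), so Σ_i C(r_i, 2) ≤ C(12, 2) = 66. By convexity Σ_i C(r_i, 2) ≥ 135·C(z/135, 2) = z(z − 135)/(2·135), giving z² − 135z − 135·12·11 ≤ 0 and hence z ≤ (1/2)[135 + √(18225 + 4·17820)] = (1/2)[135 + √89505] ≈ (1/2)(135 + 299.1739) = 217.0869.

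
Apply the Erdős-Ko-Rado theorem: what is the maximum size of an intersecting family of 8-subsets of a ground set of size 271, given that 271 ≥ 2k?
max |F| = C(270, 7) = 19189470908520

Erdős-Ko-Rado (1961): when n ≥ 2k, max |F| = C(n−1, k−1). The bound is attained by the star {A : i ∈ A} for any fixed i ∈ [n]. Here C(271−1, 8−1) = C(270, 7) = 19189470908520.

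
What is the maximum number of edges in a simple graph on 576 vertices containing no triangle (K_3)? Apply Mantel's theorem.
ex(576, K_3) = ⌊576^2/4⌋ = 82944

Mantel (1907): a triangle-free graph on n vertices has at most ⌊n^2/4⌋ edges, with equality for the complete bipartite graph K_{⌊n/2⌋, ⌈n/2⌉}. For n = 576: ⌊576^2/4⌋ = ⌊331776/4⌋ = 82944. The extremal graph is K_{288, 288}, which has 288·288 = 82944 edges.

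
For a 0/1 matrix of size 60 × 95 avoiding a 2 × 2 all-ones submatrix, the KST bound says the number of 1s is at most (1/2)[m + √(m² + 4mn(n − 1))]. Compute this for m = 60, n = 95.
z(60, 95; 2, 2) ≤ (1/2)[60 + √(60² + 4·60·95·94)] = (1/2)[60 + √2146800] = 762.5981

Kővári–Sós–Turán: let r_1, ..., r_60 be the row sums and z = Σ r_i the total number of 1s. Each pair of columns can share at most one row with both entries 1 (else a 2×2 all-ones block appears), so Σ_i C(r_i, 2) ≤ C(95, 2) = 4465. By convexity Σ_i C(r_i, 2) ≥ 60·C(z/60, 2) = z(z − 60)/(2·60), giving z² − 60z − 60·95·94 ≤ 0 and hence z ≤ (1/2)[60 + √(3600 + 4·535800)] = (1/2)[60 + √2146800] ≈ (1/2)(60 + 1465.1962) = 762.5981.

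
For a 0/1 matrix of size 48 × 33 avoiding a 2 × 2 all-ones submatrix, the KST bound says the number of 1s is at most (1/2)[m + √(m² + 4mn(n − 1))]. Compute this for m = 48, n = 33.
z(48, 33; 2, 2) ≤ (1/2)[48 + √(48² + 4·48·33·32)] = (1/2)[48 + √205056] = 250.4155

Kővári–Sós–Turán: let r_1, ..., r_48 be the row sums and z = Σ r_i the total number of 1s. Each pair of columns can share at most one row with both entries 1 (else a 2×2 all-ones block appears), so Σ_i C(r_i, 2) ≤ C(33, 2) = 528. By convexity Σ_i C(r_i, 2) ≥ 48·C(z/48, 2) = z(z − 48)/(2·48), giving z² − 48z − 48·33·32 ≤ 0 and hence z ≤ (1/2)[48 + √(2304 + 4·50688)] = (1/2)[48 + √205056] ≈ (1/2)(48 + 452.8311) = 250.4155.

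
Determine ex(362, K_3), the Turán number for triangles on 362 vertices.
ex(362, K_3) = ⌊362^2/4⌋ = 32761

Mantel (1907): a triangle-free graph on n vertices has at most ⌊n^2/4⌋ edges, with equality for the complete bipartite graph K_{⌊n/2⌋, ⌈n/2⌉}. For n = 362: ⌊362^2/4⌋ = ⌊131044/4⌋ = 32761. The extremal graph is K_{181, 181}, which has 181·181 = 32761 edges.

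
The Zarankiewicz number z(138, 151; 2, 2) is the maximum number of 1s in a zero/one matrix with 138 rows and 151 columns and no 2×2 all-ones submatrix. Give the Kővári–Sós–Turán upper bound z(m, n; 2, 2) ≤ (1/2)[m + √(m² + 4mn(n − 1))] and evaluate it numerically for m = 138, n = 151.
z(138, 151; 2, 2) ≤ (1/2)[138 + √(138² + 4·138·151·150)] = (1/2)[138 + √12521844] = 1838.3109

Kővári–Sós–Turán: let r_1, ..., r_138 be the row sums and z = Σ r_i the total number of 1s. Each pair of columns can share at most one row with both entries 1 (else a 2×2 all-ones block appears), so Σ_i C(r_i, 2) ≤ C(151, 2) = 11325. By convexity Σ_i C(r_i, 2) ≥ 138·C(z/138, 2) = z(z − 138)/(2·138), giving z² − 138z − 138·151·150 ≤ 0 and hence z ≤ (1/2)[138 + √(19044 + 4·3125700)] = (1/2)[138 + √12521844] ≈ (1/2)(138 + 3538.6218) = 1838.3109.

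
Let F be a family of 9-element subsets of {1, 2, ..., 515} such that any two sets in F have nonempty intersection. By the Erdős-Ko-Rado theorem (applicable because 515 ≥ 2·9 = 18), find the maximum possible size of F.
max |F| = C(514, 8) = 114395897999118528

Erdős-Ko-Rado (1961): when n ≥ 2k, max |F| = C(n−1, k−1). The bound is attained by the star {A : i ∈ A} for any fixed i ∈ [n]. Here C(515−1, 9−1) = C(514, 8) = 114395897999118528.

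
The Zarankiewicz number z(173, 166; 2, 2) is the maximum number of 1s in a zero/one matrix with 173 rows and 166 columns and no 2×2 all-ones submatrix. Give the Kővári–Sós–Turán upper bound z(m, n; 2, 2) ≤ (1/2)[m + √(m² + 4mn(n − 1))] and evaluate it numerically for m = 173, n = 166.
z(173, 166; 2, 2) ≤ (1/2)[173 + √(173² + 4·173·166·165)] = (1/2)[173 + √18983809] = 2265.0207

Kővári–Sós–Turán: let r_1, ..., r_173 be the row sums and z = Σ r_i the total number of 1s. Each pair of columns can share at most one row with both entries 1 (else a 2×2 all-ones block appears), so Σ_i C(r_i, 2) ≤ C(166, 2) = 13695. By convexity Σ_i C(r_i, 2) ≥ 173·C(z/173, 2) = z(z − 173)/(2·173), giving z² − 173z − 173·166·165 ≤ 0 and hence z ≤ (1/2)[173 + √(29929 + 4·4738470)] = (1/2)[173 + √18983809] ≈ (1/2)(173 + 4357.0413) = 2265.0207.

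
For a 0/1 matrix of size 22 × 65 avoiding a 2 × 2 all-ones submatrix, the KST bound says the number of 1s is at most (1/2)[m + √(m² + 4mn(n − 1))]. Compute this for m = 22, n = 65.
z(22, 65; 2, 2) ≤ (1/2)[22 + √(22² + 4·22·65·64)] = (1/2)[22 + √366564] = 313.7226

Kővári–Sós–Turán: let r_1, ..., r_22 be the row sums and z = Σ r_i the total number of 1s. Each pair of columns can share at most one row with both entries 1 (else a 2×2 all-ones block appears), so Σ_i C(r_i, 2) ≤ C(65, 2) = 2080. By convexity Σ_i C(r_i, 2) ≥ 22·C(z/22, 2) = z(z − 22)/(2·22), giving z² − 22z − 22·65·64 ≤ 0 and hence z ≤ (1/2)[22 + √(484 + 4·91520)] = (1/2)[22 + √366564] ≈ (1/2)(22 + 605.4453) = 313.7226.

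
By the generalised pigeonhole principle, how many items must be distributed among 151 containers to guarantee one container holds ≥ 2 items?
n = (2 − 1)·151 + 1 = 152

By the generalised pigeonhole principle, to guarantee some box contains ≥ r objects we need more than (r − 1) · k objects total. Threshold: n = (r − 1) · k + 1. With r = 2 and k = 151: n = 1 · 151 + 1 = 151 + 1 = 152. For n = 151 = 1 · 151, we can put exactly 1 objects in every box, avoiding 2 in any single one — so 152 is tight.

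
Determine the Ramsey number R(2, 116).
R(2, 116) = 116

R(2, k) = k for all k ≥ 2: in a 2-colouring of K_k, either some edge is red (a red K_2) or all edges are blue (a blue K_k). And K_{115} coloured all-blue has no blue K_116, so R(2, 116) > 115. Hence R(2, 116) = 116.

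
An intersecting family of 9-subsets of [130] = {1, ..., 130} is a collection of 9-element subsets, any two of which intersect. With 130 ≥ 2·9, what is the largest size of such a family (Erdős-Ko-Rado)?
max |F| = C(129, 8) = 1524228447600

The Erdős-Ko-Rado theorem states: for n ≥ 2k, an intersecting family of k-subsets of an n-element set has size at most C(n − 1, k − 1), with equality for 'star' families {A ⊆ [n] : |A| = k, i ∈ A} (fix an element i). For n = 130, k = 9: C(129, 8) = 1524228447600.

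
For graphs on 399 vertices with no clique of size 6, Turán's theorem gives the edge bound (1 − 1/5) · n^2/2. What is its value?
Turán density bound = (4/5) · 399^2/2 = 318402/5 ≈ 63680.4

Turán's theorem: ex(n, K_{r+1}) is achieved by the complete r-partite Turán graph T(n, r) with parts as balanced as possible, and is at most (1 − 1/r) · n^2/2. For r = 5, n = 399: the density bound is (4/5) · 159201/2 = 318402/5 ≈ 63680.4. The integer-valued extremum is e(T(399, 5)) = 63680, which is strictly less than the density bound 318402/5 since 5 ∤ 399 (the parts of T(399, 5) cannot all be equal).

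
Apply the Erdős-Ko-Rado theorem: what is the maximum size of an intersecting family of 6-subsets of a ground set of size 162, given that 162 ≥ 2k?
max |F| = C(161, 5) = 846678392

Erdős-Ko-Rado (1961): when n ≥ 2k, max |F| = C(n−1, k−1). The bound is attained by the star {A : i ∈ A} for any fixed i ∈ [n]. Here C(162−1, 6−1) = C(161, 5) = 846678392.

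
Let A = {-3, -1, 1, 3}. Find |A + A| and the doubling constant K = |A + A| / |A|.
K = |A + A| / |A| = 7/4

Enumerate A + A = {a + b : a, b ∈ A}. With |A| = 4, there are |A|^2 = 16 ordered sum pairs; collecting distinct values, A + A = {-6, -4, -2, 0, 2, 4, 6}, so |A + A| = 7. Thus K = 7/4. Here |A + A| = 2|A| − 1 = 7, the minimum possible — so K = 7/4 is minimal, which holds iff A is an arithmetic progression.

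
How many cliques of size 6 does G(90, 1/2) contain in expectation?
E[# K_6] = C(90, 6) · (1/2)^C(6, 2) = 622614630 / 2^15 = 311307315/16384 ≈ 19000.690613

For each 6-subset S of vertices (there are C(90, 6) = 622614630 such S), let X_S = 1 if S induces a K_6 (all C(6, 2) = 15 edges present). Then P(X_S = 1) = (1/2)^15 = 1/32768. By linearity of expectation, E[# K_6] = C(90, 6) · (1/2)^15 = 622614630 / 32768 = 311307315/16384 ≈ 19000.690613.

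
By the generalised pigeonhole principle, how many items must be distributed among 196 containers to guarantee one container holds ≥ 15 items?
n = (15 − 1)·196 + 1 = 2745

By the generalised pigeonhole principle, to guarantee some box contains ≥ r objects we need more than (r − 1) · k objects total. Threshold: n = (r − 1) · k + 1. With r = 15 and k = 196: n = 14 · 196 + 1 = 2744 + 1 = 2745. For n = 2744 = 14 · 196, we can put exactly 14 objects in every box, avoiding 15 in any single one — so 2745 is tight.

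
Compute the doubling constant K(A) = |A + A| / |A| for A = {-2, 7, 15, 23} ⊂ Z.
K = |A + A| / |A| = 9/4

Enumerate A + A = {a + b : a, b ∈ A}. With |A| = 4, there are |A|^2 = 16 ordered sum pairs; collecting distinct values, A + A = {-4, 5, 13, 14, 21, 22, 30, 38, 46}, so |A + A| = 9. Thus K = 9/4. For comparison, the minimum possible |A + A| over all 4-element sets is 2·4 − 1 = 7 (so min K = 7/4), attained only by arithmetic progressions.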